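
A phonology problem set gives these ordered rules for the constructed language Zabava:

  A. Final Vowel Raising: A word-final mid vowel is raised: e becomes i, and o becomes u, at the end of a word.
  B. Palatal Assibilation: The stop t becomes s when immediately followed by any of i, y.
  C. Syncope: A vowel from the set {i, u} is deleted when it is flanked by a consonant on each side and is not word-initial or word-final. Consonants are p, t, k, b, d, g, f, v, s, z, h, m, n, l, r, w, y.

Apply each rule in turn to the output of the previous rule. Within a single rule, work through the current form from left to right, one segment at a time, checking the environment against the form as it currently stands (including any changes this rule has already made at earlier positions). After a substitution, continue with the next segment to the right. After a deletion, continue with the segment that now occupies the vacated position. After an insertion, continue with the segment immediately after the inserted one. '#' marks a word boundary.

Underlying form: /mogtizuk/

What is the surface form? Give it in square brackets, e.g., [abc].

[mogszk]

A Final Vowel Raising: no change — [mogtizuk]
B Palatal Assibilation: [mogtizuk] → [mogsizuk]
C Syncope: [mogsizuk] → [mogszk]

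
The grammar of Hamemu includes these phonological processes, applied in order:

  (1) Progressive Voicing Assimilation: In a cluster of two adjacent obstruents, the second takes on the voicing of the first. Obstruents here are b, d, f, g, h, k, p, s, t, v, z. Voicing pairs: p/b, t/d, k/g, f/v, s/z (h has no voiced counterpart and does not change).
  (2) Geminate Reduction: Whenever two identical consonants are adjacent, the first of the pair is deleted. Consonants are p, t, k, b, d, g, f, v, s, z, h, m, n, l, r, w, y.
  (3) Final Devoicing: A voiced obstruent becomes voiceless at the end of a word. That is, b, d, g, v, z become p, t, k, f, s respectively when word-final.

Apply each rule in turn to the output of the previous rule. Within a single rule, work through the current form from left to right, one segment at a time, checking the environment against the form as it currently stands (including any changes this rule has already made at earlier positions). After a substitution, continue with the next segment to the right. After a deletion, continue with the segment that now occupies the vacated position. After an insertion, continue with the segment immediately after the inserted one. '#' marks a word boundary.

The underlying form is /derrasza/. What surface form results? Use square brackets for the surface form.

(1) Progressive Voicing Assimilation: [derrasza] → [derrassa]
(2) Geminate Reduction: [derrassa] → [derasa]
(3) Final Devoicing: no change — [derasa]

[derasa]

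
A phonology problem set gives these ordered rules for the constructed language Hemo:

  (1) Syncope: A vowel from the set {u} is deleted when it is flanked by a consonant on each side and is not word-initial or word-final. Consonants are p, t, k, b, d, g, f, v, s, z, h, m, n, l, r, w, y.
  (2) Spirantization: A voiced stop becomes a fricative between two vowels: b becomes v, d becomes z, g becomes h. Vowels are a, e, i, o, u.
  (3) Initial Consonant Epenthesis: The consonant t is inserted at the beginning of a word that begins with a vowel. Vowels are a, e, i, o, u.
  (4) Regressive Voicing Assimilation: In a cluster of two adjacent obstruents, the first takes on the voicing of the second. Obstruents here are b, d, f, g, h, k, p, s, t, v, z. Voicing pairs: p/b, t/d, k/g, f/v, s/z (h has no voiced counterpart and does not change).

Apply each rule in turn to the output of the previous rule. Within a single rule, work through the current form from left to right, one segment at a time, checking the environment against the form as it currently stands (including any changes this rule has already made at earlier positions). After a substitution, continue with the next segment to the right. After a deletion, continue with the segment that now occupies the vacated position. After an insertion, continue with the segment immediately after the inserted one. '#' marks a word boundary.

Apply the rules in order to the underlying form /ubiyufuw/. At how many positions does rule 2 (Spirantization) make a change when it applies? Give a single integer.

(1) Syncope: [ubiyufuw] → [ubiyfw]
(2) Spirantization: [ubiyfw] → [uviyfw]
(3) Initial Consonant Epenthesis: [uviyfw] → [tuviyfw]
(4) Regressive Voicing Assimilation: no change — [tuviyfw]
Rule 2 changed 1 position(s).

1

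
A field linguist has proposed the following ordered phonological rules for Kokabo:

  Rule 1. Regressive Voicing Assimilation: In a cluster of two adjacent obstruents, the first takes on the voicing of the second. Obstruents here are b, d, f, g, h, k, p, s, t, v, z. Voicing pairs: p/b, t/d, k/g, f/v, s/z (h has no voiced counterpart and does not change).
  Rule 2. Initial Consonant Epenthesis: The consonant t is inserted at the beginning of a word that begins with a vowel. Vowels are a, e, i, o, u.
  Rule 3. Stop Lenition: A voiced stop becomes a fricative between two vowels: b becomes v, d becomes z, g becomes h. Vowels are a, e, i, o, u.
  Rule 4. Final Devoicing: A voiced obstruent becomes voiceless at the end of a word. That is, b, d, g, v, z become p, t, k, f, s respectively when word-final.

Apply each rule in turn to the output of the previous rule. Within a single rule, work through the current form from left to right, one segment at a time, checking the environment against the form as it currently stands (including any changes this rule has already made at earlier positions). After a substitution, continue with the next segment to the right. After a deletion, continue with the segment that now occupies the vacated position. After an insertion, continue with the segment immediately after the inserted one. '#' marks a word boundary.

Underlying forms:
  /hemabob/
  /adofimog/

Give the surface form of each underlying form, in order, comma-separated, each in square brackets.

/hemabob/:
  Rule 1 Regressive Voicing Assimilation: no change — [hemabob]
  Rule 2 Initial Consonant Epenthesis: no change — [hemabob]
  Rule 3 Stop Lenition: [hemabob] → [hemavob]
  Rule 4 Final Devoicing: [hemavob] → [hemavop]
/adofimog/:
  Rule 1 Regressive Voicing Assimilation: no change — [adofimog]
  Rule 2 Initial Consonant Epenthesis: [adofimog] → [tadofimog]
  Rule 3 Stop Lenition: [tadofimog] → [tazofimog]
  Rule 4 Final Devoicing: [tazofimog] → [tazofimok]

[hemavop], [tazofimok]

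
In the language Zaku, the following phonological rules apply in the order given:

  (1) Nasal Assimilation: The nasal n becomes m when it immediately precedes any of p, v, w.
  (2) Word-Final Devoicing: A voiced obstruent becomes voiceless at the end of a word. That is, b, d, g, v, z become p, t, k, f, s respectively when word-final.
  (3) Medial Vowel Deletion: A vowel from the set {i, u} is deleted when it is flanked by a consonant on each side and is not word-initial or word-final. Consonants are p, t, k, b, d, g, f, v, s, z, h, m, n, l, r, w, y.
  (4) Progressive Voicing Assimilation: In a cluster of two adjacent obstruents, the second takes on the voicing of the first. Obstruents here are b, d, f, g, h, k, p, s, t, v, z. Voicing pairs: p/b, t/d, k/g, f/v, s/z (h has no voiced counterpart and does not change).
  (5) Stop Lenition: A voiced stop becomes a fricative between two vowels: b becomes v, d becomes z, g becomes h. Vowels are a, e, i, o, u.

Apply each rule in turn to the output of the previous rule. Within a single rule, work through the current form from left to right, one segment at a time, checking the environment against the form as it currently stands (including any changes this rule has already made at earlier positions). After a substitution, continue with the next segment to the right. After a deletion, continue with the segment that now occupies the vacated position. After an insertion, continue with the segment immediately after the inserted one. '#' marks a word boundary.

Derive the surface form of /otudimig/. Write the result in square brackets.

[ottmk]

(1) Nasal Assimilation: no change — [otudimig]
(2) Word-Final Devoicing: [otudimig] → [otudimik]
(3) Medial Vowel Deletion: [otudimik] → [otdmk]
(4) Progressive Voicing Assimilation: [otdmk] → [ottmk]
(5) Stop Lenition: no change — [ottmk]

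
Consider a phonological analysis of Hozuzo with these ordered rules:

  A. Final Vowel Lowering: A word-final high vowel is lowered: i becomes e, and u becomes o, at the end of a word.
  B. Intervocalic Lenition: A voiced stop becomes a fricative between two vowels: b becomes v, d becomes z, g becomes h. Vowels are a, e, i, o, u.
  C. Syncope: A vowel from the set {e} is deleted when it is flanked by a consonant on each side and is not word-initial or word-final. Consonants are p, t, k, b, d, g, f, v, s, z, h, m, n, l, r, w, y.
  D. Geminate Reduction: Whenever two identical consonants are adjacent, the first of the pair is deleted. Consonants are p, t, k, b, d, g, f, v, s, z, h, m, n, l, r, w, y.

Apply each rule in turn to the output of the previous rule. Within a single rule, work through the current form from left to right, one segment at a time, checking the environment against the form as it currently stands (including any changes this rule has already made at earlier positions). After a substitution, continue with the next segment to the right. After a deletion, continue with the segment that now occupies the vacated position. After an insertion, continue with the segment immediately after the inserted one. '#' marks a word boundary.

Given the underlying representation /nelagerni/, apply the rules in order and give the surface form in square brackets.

[nlahrne]

A Final Vowel Lowering: [nelagerni] → [nelagerne]
B Intervocalic Lenition: [nelagerne] → [nelaherne]
C Syncope: [nelaherne] → [nlahrne]
D Geminate Reduction: no change — [nlahrne]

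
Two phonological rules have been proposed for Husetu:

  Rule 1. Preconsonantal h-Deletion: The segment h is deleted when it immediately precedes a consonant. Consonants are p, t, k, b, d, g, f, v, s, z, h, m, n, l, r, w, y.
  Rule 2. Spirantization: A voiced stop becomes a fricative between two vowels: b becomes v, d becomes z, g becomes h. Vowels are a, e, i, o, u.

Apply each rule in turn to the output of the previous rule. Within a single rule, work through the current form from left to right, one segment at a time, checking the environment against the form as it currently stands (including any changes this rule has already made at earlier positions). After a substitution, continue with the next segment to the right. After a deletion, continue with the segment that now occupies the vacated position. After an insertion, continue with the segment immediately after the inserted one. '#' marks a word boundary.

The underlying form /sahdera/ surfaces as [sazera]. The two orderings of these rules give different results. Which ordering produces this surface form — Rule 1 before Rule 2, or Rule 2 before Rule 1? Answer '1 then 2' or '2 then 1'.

Order 1 then 2:
  1 Preconsonantal h-Deletion: [sahdera] → [sadera]
  2 Spirantization: [sadera] → [sazera]
  result: [sazera]
Order 2 then 1:
  2 Spirantization: no change — [sahdera]
  1 Preconsonantal h-Deletion: [sahdera] → [sadera]
  result: [sadera]

1 then 2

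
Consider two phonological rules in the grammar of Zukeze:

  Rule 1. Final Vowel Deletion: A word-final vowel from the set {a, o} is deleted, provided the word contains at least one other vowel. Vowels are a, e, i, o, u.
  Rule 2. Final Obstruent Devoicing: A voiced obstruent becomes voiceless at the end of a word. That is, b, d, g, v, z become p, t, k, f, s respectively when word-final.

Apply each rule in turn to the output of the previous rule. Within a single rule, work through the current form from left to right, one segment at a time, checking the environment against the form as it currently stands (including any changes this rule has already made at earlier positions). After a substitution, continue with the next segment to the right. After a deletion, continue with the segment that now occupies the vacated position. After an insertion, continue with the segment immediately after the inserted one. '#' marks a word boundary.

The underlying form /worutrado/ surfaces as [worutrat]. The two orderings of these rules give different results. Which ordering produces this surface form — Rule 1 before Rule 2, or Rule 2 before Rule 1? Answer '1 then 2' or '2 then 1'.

1 then 2

Order 1 then 2:
  1 Final Vowel Deletion: [worutrado] → [worutrad]
  2 Final Obstruent Devoicing: [worutrad] → [worutrat]
  result: [worutrat]
Order 2 then 1:
  2 Final Obstruent Devoicing: no change — [worutrado]
  1 Final Vowel Deletion: [worutrado] → [worutrad]
  result: [worutrad]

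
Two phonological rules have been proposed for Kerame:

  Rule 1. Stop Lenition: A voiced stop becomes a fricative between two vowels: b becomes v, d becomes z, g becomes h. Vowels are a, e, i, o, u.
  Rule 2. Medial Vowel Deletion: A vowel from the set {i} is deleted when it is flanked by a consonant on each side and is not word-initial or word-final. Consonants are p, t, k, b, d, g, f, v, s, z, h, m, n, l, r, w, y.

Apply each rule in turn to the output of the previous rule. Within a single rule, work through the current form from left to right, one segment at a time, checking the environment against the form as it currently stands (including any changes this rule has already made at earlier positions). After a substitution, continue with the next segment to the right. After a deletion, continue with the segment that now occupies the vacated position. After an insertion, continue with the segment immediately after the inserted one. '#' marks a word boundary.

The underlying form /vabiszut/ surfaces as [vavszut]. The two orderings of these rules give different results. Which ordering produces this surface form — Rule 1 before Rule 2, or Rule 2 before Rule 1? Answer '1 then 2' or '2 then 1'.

1 then 2

Order 1 then 2:
  1 Stop Lenition: [vabiszut] → [vaviszut]
  2 Medial Vowel Deletion: [vaviszut] → [vavszut]
  result: [vavszut]
Order 2 then 1:
  2 Medial Vowel Deletion: [vabiszut] → [vabszut]
  1 Stop Lenition: no change — [vabszut]
  result: [vabszut]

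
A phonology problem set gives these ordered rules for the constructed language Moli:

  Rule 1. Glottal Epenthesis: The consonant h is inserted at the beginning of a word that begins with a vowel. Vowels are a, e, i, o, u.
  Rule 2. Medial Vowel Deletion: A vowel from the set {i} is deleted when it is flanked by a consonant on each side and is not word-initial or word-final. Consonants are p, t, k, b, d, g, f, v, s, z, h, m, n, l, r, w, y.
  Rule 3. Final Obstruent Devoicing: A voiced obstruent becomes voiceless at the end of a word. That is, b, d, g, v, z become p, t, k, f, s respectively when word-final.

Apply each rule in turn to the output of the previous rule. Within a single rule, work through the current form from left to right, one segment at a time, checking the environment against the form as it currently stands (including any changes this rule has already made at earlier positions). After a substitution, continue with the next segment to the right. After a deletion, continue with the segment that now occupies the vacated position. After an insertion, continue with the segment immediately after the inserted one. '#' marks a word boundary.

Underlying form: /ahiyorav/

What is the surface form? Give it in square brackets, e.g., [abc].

Rule 1 Glottal Epenthesis: [ahiyorav] → [hahiyorav]
Rule 2 Medial Vowel Deletion: [hahiyorav] → [hahyorav]
Rule 3 Final Obstruent Devoicing: [hahyorav] → [hahyoraf]

[hahyoraf]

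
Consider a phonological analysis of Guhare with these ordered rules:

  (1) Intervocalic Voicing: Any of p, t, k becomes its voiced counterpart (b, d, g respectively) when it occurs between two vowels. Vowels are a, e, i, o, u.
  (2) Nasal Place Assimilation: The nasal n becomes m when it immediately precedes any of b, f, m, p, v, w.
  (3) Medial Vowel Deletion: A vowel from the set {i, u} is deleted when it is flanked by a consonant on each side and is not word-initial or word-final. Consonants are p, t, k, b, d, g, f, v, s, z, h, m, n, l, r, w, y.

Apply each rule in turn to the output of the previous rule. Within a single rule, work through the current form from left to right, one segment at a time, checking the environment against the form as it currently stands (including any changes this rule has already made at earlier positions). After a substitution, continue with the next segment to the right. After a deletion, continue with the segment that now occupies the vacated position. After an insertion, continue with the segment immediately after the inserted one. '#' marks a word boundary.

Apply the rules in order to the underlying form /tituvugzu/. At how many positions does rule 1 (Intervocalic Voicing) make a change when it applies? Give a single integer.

(1) Intervocalic Voicing: [tituvugzu] → [tiduvugzu]
(2) Nasal Place Assimilation: no change — [tiduvugzu]
(3) Medial Vowel Deletion: [tiduvugzu] → [tdvgzu]
Rule 1 changed 1 position(s).

1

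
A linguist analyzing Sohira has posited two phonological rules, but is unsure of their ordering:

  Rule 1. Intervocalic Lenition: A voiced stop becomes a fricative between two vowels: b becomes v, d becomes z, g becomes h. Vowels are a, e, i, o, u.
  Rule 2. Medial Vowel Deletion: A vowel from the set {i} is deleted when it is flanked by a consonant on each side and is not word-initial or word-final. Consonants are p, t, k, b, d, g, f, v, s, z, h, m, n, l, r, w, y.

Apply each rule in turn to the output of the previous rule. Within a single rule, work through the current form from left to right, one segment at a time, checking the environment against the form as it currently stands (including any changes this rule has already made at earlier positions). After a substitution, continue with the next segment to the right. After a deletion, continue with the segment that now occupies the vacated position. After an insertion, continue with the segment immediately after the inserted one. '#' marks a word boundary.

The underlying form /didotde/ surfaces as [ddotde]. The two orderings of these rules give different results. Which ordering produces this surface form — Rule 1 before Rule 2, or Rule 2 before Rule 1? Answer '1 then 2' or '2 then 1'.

2 then 1

Order 1 then 2:
  1 Intervocalic Lenition: [didotde] → [dizotde]
  2 Medial Vowel Deletion: [dizotde] → [dzotde]
  result: [dzotde]
Order 2 then 1:
  2 Medial Vowel Deletion: [didotde] → [ddotde]
  1 Intervocalic Lenition: no change — [ddotde]
  result: [ddotde]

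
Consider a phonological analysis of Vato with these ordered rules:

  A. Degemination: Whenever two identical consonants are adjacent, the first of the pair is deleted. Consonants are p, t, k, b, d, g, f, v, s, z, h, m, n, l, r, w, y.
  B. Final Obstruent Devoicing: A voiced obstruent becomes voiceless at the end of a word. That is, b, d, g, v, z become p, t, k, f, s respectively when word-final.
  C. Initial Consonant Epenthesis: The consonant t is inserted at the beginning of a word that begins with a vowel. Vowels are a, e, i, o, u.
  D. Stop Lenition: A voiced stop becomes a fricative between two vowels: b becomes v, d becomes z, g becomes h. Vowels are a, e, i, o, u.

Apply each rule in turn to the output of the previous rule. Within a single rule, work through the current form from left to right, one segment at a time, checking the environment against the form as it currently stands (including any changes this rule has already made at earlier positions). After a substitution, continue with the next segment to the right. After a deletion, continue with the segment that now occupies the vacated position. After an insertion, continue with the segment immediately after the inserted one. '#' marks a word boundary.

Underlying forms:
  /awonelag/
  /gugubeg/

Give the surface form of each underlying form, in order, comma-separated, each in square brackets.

/awonelag/:
  A Degemination: no change — [awonelag]
  B Final Obstruent Devoicing: [awonelag] → [awonelak]
  C Initial Consonant Epenthesis: [awonelak] → [tawonelak]
  D Stop Lenition: no change — [tawonelak]
/gugubeg/:
  A Degemination: no change — [gugubeg]
  B Final Obstruent Devoicing: [gugubeg] → [gugubek]
  C Initial Consonant Epenthesis: no change — [gugubek]
  D Stop Lenition: [gugubek] → [guhuvek]

[tawonelak], [guhuvek]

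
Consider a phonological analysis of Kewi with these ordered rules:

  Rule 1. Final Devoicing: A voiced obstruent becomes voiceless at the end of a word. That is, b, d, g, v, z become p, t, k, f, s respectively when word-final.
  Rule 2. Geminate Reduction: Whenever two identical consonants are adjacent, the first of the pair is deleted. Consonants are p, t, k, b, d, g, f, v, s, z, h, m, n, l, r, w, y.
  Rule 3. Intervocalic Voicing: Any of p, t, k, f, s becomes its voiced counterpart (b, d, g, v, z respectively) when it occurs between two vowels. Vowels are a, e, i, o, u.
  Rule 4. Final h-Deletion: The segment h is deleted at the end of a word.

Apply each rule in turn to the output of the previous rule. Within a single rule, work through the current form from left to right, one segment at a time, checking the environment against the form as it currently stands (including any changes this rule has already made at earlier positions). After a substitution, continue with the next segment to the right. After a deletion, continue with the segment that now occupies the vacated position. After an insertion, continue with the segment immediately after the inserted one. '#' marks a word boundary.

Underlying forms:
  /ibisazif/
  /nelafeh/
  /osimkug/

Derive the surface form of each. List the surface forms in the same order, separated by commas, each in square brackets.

/ibisazif/:
  Rule 1 Final Devoicing: no change — [ibisazif]
  Rule 2 Geminate Reduction: no change — [ibisazif]
  Rule 3 Intervocalic Voicing: [ibisazif] → [ibizazif]
  Rule 4 Final h-Deletion: no change — [ibizazif]
/nelafeh/:
  Rule 1 Final Devoicing: no change — [nelafeh]
  Rule 2 Geminate Reduction: no change — [nelafeh]
  Rule 3 Intervocalic Voicing: [nelafeh] → [nelaveh]
  Rule 4 Final h-Deletion: [nelaveh] → [nelave]
/osimkug/:
  Rule 1 Final Devoicing: [osimkug] → [osimkuk]
  Rule 2 Geminate Reduction: no change — [osimkuk]
  Rule 3 Intervocalic Voicing: [osimkuk] → [ozimkuk]
  Rule 4 Final h-Deletion: no change — [ozimkuk]

[ibizazif], [nelave], [ozimkuk]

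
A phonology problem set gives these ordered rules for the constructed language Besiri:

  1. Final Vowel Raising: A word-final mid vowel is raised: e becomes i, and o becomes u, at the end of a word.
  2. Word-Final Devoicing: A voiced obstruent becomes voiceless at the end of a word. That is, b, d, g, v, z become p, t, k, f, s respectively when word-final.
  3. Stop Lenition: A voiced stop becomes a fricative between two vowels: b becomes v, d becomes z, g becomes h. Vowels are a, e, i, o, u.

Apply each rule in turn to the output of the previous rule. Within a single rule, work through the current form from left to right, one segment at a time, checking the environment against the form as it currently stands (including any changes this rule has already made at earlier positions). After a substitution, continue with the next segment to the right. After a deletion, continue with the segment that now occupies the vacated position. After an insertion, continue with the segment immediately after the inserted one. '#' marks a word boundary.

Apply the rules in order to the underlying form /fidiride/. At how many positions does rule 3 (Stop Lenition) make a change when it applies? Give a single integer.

2

1 Final Vowel Raising: [fidiride] → [fidiridi]
2 Word-Final Devoicing: no change — [fidiridi]
3 Stop Lenition: [fidiridi] → [fizirizi]
Rule 3 changed 2 position(s).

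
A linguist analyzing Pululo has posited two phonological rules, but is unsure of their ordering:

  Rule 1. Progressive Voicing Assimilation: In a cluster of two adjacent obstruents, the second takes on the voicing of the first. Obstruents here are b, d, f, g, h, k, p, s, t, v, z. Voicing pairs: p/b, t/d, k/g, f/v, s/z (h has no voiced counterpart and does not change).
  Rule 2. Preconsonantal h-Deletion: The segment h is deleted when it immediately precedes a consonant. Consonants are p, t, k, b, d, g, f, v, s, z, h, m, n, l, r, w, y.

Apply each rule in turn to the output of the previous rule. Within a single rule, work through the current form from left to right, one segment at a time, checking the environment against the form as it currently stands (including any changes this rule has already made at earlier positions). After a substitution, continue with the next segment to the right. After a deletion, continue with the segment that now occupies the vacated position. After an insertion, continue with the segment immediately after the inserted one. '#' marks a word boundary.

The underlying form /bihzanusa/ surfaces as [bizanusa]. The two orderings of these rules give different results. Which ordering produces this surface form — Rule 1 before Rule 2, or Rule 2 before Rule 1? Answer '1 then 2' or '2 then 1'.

Order 1 then 2:
  1 Progressive Voicing Assimilation: [bihzanusa] → [bihsanusa]
  2 Preconsonantal h-Deletion: [bihsanusa] → [bisanusa]
  result: [bisanusa]
Order 2 then 1:
  2 Preconsonantal h-Deletion: [bihzanusa] → [bizanusa]
  1 Progressive Voicing Assimilation: no change — [bizanusa]
  result: [bizanusa]

2 then 1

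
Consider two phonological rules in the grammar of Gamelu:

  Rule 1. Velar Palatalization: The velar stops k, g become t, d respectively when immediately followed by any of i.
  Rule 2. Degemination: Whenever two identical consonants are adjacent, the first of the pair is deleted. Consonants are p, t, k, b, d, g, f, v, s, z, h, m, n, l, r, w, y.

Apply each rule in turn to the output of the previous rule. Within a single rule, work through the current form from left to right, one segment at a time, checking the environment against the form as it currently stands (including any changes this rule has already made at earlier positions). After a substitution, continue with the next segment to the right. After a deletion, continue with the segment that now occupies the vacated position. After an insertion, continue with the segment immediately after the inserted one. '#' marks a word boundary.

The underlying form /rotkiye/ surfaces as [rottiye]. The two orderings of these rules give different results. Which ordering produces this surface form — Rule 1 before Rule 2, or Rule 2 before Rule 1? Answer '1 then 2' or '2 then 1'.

Order 1 then 2:
  1 Velar Palatalization: [rotkiye] → [rottiye]
  2 Degemination: [rottiye] → [rotiye]
  result: [rotiye]
Order 2 then 1:
  2 Degemination: no change — [rotkiye]
  1 Velar Palatalization: [rotkiye] → [rottiye]
  result: [rottiye]

2 then 1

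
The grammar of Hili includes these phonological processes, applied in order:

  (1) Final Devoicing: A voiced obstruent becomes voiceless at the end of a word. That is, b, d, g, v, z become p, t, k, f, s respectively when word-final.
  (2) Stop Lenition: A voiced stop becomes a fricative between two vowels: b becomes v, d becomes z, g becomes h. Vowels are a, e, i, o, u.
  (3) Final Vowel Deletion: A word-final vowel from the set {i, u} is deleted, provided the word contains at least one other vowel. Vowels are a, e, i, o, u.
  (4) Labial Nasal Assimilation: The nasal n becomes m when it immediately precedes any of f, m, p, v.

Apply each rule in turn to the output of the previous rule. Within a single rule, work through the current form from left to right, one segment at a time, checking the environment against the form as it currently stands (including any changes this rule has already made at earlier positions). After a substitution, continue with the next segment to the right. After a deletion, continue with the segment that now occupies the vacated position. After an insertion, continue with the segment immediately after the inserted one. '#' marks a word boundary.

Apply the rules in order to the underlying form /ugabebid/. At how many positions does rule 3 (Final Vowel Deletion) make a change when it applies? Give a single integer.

(1) Final Devoicing: [ugabebid] → [ugabebit]
(2) Stop Lenition: [ugabebit] → [uhavevit]
(3) Final Vowel Deletion: no change — [uhavevit]
(4) Labial Nasal Assimilation: no change — [uhavevit]
Rule 3 changed 0 position(s).

0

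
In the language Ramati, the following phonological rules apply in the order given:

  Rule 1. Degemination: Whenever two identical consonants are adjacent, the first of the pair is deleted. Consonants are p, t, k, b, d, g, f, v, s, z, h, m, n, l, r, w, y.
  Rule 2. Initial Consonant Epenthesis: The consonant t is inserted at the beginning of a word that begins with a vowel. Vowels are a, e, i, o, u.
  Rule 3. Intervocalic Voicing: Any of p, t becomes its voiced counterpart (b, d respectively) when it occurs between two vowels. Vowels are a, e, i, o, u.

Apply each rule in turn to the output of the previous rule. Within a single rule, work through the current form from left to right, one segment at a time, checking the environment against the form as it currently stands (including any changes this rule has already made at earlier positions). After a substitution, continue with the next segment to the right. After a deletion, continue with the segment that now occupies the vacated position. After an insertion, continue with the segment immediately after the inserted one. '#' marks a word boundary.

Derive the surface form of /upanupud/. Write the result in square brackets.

Rule 1 Degemination: no change — [upanupud]
Rule 2 Initial Consonant Epenthesis: [upanupud] → [tupanupud]
Rule 3 Intervocalic Voicing: [tupanupud] → [tubanubud]

[tubanubud]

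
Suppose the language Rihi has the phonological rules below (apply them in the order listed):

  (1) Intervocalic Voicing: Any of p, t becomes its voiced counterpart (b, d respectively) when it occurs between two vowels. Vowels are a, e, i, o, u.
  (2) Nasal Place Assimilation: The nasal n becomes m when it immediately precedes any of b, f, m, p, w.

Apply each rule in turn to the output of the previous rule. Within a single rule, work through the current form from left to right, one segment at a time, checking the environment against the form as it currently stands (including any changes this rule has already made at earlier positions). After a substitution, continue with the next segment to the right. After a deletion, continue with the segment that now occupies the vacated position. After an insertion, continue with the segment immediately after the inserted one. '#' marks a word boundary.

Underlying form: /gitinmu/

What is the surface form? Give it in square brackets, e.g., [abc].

(1) Intervocalic Voicing: [gitinmu] → [gidinmu]
(2) Nasal Place Assimilation: [gidinmu] → [gidimmu]

[gidimmu]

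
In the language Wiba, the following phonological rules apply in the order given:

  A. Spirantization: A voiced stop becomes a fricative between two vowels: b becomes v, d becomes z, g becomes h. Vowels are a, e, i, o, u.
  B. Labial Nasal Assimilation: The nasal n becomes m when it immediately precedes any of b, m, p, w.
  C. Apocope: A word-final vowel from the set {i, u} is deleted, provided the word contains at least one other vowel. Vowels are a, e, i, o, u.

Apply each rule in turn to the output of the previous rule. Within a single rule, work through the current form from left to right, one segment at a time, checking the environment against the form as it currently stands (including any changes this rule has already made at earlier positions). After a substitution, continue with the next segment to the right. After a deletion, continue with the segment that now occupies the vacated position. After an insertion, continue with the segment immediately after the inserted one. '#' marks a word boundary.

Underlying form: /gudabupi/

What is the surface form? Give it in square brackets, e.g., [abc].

[guzavup]

A Spirantization: [gudabupi] → [guzavupi]
B Labial Nasal Assimilation: no change — [guzavupi]
C Apocope: [guzavupi] → [guzavup]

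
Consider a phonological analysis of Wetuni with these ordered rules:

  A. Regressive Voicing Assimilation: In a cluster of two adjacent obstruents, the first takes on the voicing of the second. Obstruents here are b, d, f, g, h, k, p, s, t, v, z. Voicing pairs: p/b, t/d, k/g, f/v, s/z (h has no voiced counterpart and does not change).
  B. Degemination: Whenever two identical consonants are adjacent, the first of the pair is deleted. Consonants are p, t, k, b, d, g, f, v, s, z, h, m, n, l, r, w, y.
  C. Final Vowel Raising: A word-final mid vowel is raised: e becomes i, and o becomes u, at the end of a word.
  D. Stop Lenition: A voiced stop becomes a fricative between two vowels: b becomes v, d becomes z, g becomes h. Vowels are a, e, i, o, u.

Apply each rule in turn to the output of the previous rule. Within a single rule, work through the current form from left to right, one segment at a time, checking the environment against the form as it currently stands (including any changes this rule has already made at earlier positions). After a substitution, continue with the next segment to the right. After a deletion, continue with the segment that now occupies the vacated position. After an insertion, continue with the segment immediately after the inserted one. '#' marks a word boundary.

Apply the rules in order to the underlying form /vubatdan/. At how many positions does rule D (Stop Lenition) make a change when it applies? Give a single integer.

2

A Regressive Voicing Assimilation: [vubatdan] → [vubaddan]
B Degemination: [vubaddan] → [vubadan]
C Final Vowel Raising: no change — [vubadan]
D Stop Lenition: [vubadan] → [vuvazan]
Rule D changed 2 position(s).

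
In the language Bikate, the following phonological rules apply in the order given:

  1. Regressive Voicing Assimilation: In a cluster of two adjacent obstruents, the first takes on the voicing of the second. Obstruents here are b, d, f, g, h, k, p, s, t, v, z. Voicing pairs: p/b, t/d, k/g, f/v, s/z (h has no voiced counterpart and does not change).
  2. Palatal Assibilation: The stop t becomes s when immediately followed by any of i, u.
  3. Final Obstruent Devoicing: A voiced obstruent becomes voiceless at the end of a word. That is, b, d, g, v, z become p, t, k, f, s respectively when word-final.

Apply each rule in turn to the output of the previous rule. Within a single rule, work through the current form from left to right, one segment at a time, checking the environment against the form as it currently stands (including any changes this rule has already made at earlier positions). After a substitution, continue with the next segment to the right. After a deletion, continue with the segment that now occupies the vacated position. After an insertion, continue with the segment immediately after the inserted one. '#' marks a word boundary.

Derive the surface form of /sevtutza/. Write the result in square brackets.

1 Regressive Voicing Assimilation: [sevtutza] → [seftudza]
2 Palatal Assibilation: [seftudza] → [sefsudza]
3 Final Obstruent Devoicing: no change — [sefsudza]

[sefsudza]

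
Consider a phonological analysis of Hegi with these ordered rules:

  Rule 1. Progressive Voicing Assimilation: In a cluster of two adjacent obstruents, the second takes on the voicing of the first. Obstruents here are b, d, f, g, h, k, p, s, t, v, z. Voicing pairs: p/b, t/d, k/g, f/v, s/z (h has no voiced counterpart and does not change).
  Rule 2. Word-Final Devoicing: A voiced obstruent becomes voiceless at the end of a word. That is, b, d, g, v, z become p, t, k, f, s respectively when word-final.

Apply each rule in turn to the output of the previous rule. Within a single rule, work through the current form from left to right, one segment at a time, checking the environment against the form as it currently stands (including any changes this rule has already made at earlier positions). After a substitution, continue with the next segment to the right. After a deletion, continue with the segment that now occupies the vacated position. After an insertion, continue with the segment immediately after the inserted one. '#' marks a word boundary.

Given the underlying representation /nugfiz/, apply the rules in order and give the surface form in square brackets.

[nugvis]

Rule 1 Progressive Voicing Assimilation: [nugfiz] → [nugviz]
Rule 2 Word-Final Devoicing: [nugviz] → [nugvis]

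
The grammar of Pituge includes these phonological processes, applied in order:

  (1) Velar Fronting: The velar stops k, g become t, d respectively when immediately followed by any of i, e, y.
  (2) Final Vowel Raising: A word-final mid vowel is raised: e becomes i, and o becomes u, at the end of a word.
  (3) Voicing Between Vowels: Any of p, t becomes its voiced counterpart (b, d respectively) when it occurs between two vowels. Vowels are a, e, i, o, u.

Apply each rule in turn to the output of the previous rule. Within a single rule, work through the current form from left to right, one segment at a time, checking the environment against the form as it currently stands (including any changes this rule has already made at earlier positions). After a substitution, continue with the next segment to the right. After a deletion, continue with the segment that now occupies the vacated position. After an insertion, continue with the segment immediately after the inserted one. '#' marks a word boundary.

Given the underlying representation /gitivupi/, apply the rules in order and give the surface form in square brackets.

(1) Velar Fronting: [gitivupi] → [ditivupi]
(2) Final Vowel Raising: no change — [ditivupi]
(3) Voicing Between Vowels: [ditivupi] → [didivubi]

[didivubi]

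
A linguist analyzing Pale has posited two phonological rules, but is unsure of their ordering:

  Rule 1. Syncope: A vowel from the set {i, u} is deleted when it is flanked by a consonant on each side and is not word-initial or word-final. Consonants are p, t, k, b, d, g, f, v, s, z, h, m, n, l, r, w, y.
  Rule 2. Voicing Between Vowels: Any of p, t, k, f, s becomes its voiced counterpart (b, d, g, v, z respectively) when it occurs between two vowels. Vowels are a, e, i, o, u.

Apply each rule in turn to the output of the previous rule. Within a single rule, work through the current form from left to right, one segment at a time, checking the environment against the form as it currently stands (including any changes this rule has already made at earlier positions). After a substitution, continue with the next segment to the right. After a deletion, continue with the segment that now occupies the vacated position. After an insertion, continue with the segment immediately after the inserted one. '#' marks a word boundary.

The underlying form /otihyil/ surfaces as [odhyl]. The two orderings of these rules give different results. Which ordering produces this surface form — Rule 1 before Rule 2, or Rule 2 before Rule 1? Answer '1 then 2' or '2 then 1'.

2 then 1

Order 1 then 2:
  1 Syncope: [otihyil] → [othyl]
  2 Voicing Between Vowels: no change — [othyl]
  result: [othyl]
Order 2 then 1:
  2 Voicing Between Vowels: [otihyil] → [odihyil]
  1 Syncope: [odihyil] → [odhyl]
  result: [odhyl]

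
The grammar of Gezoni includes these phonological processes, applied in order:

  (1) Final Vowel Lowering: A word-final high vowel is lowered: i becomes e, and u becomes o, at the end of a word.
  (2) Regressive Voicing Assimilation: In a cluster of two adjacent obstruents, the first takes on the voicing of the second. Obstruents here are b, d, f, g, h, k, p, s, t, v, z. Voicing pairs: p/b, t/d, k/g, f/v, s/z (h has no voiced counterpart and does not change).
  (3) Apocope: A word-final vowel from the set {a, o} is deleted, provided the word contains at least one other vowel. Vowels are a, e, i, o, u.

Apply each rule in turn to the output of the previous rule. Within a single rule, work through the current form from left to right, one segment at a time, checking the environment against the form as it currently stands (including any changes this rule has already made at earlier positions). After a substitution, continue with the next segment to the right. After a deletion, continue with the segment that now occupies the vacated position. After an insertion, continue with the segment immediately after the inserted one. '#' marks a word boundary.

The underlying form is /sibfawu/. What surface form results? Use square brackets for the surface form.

(1) Final Vowel Lowering: [sibfawu] → [sibfawo]
(2) Regressive Voicing Assimilation: [sibfawo] → [sipfawo]
(3) Apocope: [sipfawo] → [sipfaw]

[sipfaw]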